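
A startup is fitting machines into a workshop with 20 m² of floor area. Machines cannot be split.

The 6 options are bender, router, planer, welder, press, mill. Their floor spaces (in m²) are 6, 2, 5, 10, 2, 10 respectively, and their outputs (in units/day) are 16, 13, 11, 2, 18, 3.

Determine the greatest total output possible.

58

Allowing fractional choices, the relaxed optimum would be about 59.5, but machines are indivisible.
bender + router + planer + press: floor space 6 + 2 + 5 + 2 = 15 ≤ 20, output 16 + 13 + 11 + 18 = 58.
bender + router + press + mill: floor space 6 + 2 + 2 + 10 = 20 ≤ 20, output 16 + 13 + 18 + 3 = 50.
Best is bender, router, planer, and press with total output 58.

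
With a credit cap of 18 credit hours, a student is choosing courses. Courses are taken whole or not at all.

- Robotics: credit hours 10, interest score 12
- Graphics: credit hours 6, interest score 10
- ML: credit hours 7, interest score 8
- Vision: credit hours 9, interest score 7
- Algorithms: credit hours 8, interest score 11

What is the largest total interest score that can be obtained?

23

Take Robotics and Algorithms: credit hours 10 + 8 = 18 ≤ 18, interest score 12 + 11 = 23.
No other feasible combination does better.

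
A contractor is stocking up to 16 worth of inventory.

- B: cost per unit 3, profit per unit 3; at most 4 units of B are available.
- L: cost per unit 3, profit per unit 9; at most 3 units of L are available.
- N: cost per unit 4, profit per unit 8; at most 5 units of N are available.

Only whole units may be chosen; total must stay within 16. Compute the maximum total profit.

38

This is a bounded integer knapsack.
3×L and 1×N: cost 13 ≤ 16, profit 3·9 + 1·8 = 35.
1×B, 3×L, and 1×N: cost 16 ≤ 16, profit 1·3 + 3·9 + 1·8 = 38.
Best is 38.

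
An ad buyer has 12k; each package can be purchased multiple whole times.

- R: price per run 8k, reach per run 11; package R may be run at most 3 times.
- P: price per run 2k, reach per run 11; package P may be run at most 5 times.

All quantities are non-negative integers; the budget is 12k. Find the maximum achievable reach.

55

P has the best ratio (11/2); taking only P gives at most 5×11 = 55 (stopped by the supply cap of 5).
Optimal: 5×P: price 10 ≤ 12, reach 5·11 = 55.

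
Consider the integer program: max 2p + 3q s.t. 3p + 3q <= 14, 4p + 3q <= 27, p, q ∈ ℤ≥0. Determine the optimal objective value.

12

(p,q)=(0,4) is feasible, giving 12.
(p,q)=(1,3) is feasible, giving 11.
(p,q)=(0,3) is feasible, giving 9.
The best lattice point is (0,4), giving 12.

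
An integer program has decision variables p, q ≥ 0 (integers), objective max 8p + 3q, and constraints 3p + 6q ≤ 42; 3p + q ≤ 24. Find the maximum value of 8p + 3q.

(p,q)=(7,3): 3·7+6·3=39≤42, 3·7+1·3=24≤24, objective 65.
(p,q)=(7,2): 3·7+6·2=33≤42, 3·7+1·2=23≤24, objective 62.
(p,q)=(6,4): 3·6+6·4=42≤42, 3·6+1·4=22≤24, objective 60.
No feasible integer point exceeds 65.

65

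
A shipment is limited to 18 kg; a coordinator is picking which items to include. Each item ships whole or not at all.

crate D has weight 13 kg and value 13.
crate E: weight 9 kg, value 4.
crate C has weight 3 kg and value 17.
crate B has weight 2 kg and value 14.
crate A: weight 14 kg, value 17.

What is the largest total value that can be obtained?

crate E + crate C + crate B: weight 9 + 3 + 2 = 14 ≤ 18, value 4 + 17 + 14 = 35.
crate D + crate C + crate B: weight 13 + 3 + 2 = 18 ≤ 18, value 13 + 17 + 14 = 44.
crate C + crate A: weight 3 + 14 = 17 ≤ 18, value 17 + 17 = 34.
Best is crate D, crate C, and crate B with total value 44.

44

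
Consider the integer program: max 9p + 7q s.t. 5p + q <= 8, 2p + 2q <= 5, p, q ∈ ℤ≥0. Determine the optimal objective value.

16

(p,q)=(1,1): 5·1+1·1=6≤8, 2·1+2·1=4≤5, objective 16.
(p,q)=(0,2): 5·0+1·2=2≤8, 2·0+2·2=4≤5, objective 14.
(p,q)=(1,0): 5·1+1·0=5≤8, 2·1+2·0=2≤5, objective 9.
(p,q)=(0,1): 5·0+1·1=1≤8, 2·0+2·1=2≤5, objective 7.
No feasible integer point exceeds 16.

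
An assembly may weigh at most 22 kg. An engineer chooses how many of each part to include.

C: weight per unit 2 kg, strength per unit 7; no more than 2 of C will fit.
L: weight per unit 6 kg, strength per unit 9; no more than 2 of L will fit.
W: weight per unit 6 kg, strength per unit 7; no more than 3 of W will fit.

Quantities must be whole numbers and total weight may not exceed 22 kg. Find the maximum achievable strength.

39

This is a bounded integer knapsack.
C has the best ratio (7/2); taking only C gives at most 2×7 = 14 (stopped by the supply cap of 2).
Mixing does better — 2×C, 2×L, and 1×W: weight 22 ≤ 22, strength 2·7 + 2·9 + 1·7 = 39.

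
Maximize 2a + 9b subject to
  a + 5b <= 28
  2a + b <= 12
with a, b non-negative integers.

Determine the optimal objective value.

The continuous relaxation peaks at (3.56, 4.89) with value 51.11; rounding to a feasible lattice point costs some objective.
(a,b)=(3,5): 1·3+5·5=28≤28, 2·3+1·5=11≤12, objective 51.
(a,b)=(2,5): 1·2+5·5=27≤28, 2·2+1·5=9≤12, objective 49.
The best lattice point is (3,5), giving 51.

51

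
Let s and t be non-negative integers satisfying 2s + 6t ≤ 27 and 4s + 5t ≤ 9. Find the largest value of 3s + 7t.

10

Relaxing integrality, the LP optimum is 12.60 at (s,t) = (0, 1.8), which is not an integer point.
(s,t)=(1,1): 2·1+6·1=8≤27, 4·1+5·1=9≤9, objective 10.
(s,t)=(0,1): 2·0+6·1=6≤27, 4·0+5·1=5≤9, objective 7.
(s,t)=(2,0): 2·2+6·0=4≤27, 4·2+5·0=8≤9, objective 6.
Maximum is 10 at (s,t)=(1,1).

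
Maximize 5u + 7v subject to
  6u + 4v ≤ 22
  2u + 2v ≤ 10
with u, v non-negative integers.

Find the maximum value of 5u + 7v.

35

(u,v)=(0,5) is feasible, giving 35.
(u,v)=(1,4) is feasible, giving 33.
(u,v)=(0,4) is feasible, giving 28.
The best lattice point is (0,5), giving 35.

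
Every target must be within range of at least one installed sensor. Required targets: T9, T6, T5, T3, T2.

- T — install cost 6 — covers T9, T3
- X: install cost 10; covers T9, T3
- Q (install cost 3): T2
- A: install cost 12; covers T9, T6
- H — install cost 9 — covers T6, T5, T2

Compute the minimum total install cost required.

15

The greedy cost-per-new-target heuristic would pick T, Q, and H for 18, but a cheaper cover exists.
Choose T and H: together they cover T9, T6, T5, T3, T2 — every target.
Total install cost: 6 + 9 = 15.
No cover costs less than 15.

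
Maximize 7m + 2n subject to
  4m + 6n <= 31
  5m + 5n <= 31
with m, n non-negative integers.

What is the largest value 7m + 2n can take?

(m,n)=(6,0): 4·6+6·0=24≤31, 5·6+5·0=30≤31, objective 42.
(m,n)=(5,1): 4·5+6·1=26≤31, 5·5+5·1=30≤31, objective 37.
(m,n)=(5,0): 4·5+6·0=20≤31, 5·5+5·0=25≤31, objective 35.
Maximum is 42 at (m,n)=(6,0).

42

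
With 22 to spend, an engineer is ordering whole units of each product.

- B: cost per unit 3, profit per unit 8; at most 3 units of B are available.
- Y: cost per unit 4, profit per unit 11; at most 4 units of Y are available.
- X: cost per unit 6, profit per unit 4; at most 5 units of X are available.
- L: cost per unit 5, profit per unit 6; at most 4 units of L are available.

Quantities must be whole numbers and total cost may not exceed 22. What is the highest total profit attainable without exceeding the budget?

Take 2×B and 4×Y: cost 22 ≤ 22, profit 2·8 + 4·11 = 60.
Y has the best ratio (11/4) and is taken to its limit of 4; remaining capacity is filled optimally with the others.

60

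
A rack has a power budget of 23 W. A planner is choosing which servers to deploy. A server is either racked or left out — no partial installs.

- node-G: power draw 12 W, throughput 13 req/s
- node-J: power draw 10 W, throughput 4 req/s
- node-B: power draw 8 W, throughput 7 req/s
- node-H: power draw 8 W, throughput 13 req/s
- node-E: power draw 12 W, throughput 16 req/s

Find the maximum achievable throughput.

Allowing fractional choices, the relaxed optimum would be about 32.2, but servers are indivisible.
node-B + node-E: power draw 8 + 12 = 20 ≤ 23, throughput 7 + 16 = 23.
node-H + node-E: power draw 8 + 12 = 20 ≤ 23, throughput 13 + 16 = 29.
node-G + node-H: power draw 12 + 8 = 20 ≤ 23, throughput 13 + 13 = 26.
Best is node-H and node-E with total throughput 29.

29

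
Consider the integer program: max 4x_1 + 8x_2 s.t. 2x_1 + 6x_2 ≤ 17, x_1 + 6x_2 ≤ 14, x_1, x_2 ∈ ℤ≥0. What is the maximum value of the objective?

Relaxing integrality, the LP optimum is 34.00 at (x_1,x_2) = (8.5, 0), which is not an integer point.
(x_1,x_2)=(8,0): 2·8+6·0=16≤17, 1·8+6·0=8≤14, objective 32.
(x_1,x_2)=(7,0): 2·7+6·0=14≤17, 1·7+6·0=7≤14, objective 28.
Maximum is 32 at (x_1,x_2)=(8,0).

32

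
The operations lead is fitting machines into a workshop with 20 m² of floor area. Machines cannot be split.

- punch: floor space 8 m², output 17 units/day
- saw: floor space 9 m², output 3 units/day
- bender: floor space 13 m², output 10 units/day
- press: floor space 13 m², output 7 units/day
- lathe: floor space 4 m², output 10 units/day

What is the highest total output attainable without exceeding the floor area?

Allowing fractional choices, the relaxed optimum would be about 33.2, but machines are indivisible.
punch + lathe: floor space 8 + 4 = 12 ≤ 20, output 17 + 10 = 27.
punch + saw: floor space 8 + 9 = 17 ≤ 20, output 17 + 3 = 20.
bender + lathe: floor space 13 + 4 = 17 ≤ 20, output 10 + 10 = 20.
Best is punch and lathe with total output 27.

27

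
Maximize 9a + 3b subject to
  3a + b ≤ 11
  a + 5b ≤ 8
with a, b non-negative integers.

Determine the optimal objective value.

30

(a,b)=(3,1) is feasible, giving 30.
(a,b)=(3,0) is feasible, giving 27.
Maximum is 30 at (a,b)=(3,1).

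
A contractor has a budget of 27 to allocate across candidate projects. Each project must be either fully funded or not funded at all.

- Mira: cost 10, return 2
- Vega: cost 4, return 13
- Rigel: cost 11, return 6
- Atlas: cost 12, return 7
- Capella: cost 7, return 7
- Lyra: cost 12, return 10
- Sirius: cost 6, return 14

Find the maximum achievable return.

37

Allowing fractional choices, the relaxed optimum would be about 42.3, but projects are indivisible.
Vega + Lyra + Sirius: cost 4 + 12 + 6 = 22 ≤ 27, return 13 + 10 + 14 = 37.
Mira + Vega + Capella + Sirius: cost 10 + 4 + 7 + 6 = 27 ≤ 27, return 2 + 13 + 7 + 14 = 36.
Vega + Capella + Sirius: cost 4 + 7 + 6 = 17 ≤ 27, return 13 + 7 + 14 = 34.
Best is Vega, Lyra, and Sirius with total return 37.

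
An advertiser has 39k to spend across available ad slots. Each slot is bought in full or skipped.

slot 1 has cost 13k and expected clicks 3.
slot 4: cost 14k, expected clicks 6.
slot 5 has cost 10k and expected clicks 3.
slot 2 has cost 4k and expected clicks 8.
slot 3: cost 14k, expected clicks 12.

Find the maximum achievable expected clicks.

Allowing fractional choices, the relaxed optimum would be about 28.1, but ad slots are indivisible.
slot 4 + slot 2 + slot 3: cost 14 + 4 + 14 = 32 ≤ 39, expected clicks 6 + 8 + 12 = 26.
slot 5 + slot 2 + slot 3: cost 10 + 4 + 14 = 28 ≤ 39, expected clicks 3 + 8 + 12 = 23.
Best is slot 4, slot 2, and slot 3 with total expected clicks 26.

26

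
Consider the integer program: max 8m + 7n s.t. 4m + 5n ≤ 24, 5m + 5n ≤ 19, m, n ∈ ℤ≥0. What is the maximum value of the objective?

24

Relaxing integrality, the LP optimum is 30.40 at (m,n) = (3.8, 0), which is not an integer point.
(m,n)=(3,0): 4·3+5·0=12≤24, 5·3+5·0=15≤19, objective 24.
(m,n)=(2,1): 4·2+5·1=13≤24, 5·2+5·1=15≤19, objective 23.
(m,n)=(2,0): 4·2+5·0=8≤24, 5·2+5·0=10≤19, objective 16.
Maximum is 24 at (m,n)=(3,0).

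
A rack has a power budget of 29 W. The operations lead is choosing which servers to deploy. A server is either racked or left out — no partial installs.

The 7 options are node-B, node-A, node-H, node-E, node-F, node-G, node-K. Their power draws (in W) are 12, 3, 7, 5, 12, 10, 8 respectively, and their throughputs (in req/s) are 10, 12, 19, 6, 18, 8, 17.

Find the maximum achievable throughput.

56

This is a 0-1 knapsack instance.
Allowing fractional choices, the relaxed optimum would be about 64.5, but servers are indivisible.
node-A + node-H + node-E + node-F: power draw 3 + 7 + 5 + 12 = 27 ≤ 29, throughput 12 + 19 + 6 + 18 = 55.
node-A + node-H + node-G + node-K: power draw 3 + 7 + 10 + 8 = 28 ≤ 29, throughput 12 + 19 + 8 + 17 = 56.
node-A + node-H + node-E + node-K: power draw 3 + 7 + 5 + 8 = 23 ≤ 29, throughput 12 + 19 + 6 + 17 = 54.
Best is node-A, node-H, node-G, and node-K with total throughput 56.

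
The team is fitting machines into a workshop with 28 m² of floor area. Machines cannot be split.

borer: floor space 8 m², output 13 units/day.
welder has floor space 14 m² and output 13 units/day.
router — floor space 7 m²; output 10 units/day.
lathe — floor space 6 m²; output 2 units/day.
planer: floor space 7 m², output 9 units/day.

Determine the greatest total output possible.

34

Take borer, router, lathe, and planer: floor space 8 + 7 + 6 + 7 = 28 ≤ 28, output 13 + 10 + 2 + 9 = 34.
No other feasible combination does better.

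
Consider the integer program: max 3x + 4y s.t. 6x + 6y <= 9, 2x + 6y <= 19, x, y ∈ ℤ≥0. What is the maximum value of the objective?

4

Relaxing integrality, the LP optimum is 6.00 at (x,y) = (0, 1.5), which is not an integer point.
(x,y)=(0,1): 6·0+6·1=6≤9, 2·0+6·1=6≤19, objective 4.
(x,y)=(1,0): 6·1+6·0=6≤9, 2·1+6·0=2≤19, objective 3.
(x,y)=(0,0): 6·0+6·0=0≤9, 2·0+6·0=0≤19, objective 0.
The best lattice point is (0,1), giving 4.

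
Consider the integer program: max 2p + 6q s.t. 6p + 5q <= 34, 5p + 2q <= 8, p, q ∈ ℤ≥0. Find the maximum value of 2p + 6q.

24

(p,q)=(0,4): 6·0+5·4=20≤34, 5·0+2·4=8≤8, objective 24.
(p,q)=(0,3): 6·0+5·3=15≤34, 5·0+2·3=6≤8, objective 18.
Maximum is 24 at (p,q)=(0,4).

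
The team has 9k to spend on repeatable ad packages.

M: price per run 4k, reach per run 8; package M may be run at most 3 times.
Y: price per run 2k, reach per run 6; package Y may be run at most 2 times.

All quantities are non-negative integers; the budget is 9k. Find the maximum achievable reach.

Y has the best ratio (6/2); taking only Y gives at most 2×6 = 12 (stopped by the supply cap of 2).
Mixing does better — 1×M and 2×Y: price 8 ≤ 9, reach 1·8 + 2·6 = 20.

20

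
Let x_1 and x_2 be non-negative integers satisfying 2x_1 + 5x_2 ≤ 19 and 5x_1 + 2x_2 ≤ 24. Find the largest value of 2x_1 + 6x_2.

22

(x_1,x_2)=(2,3) is feasible, giving 22.
(x_1,x_2)=(1,3) is feasible, giving 20.
(x_1,x_2)=(0,3) is feasible, giving 18.
No feasible integer point exceeds 22.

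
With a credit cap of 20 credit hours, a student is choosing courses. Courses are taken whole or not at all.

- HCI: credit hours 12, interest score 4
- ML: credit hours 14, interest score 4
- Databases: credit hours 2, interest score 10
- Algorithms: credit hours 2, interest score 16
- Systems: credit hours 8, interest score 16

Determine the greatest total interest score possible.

42

Allowing fractional choices, the relaxed optimum would be about 44.7, but courses are indivisible.
HCI + Databases + Algorithms: credit hours 12 + 2 + 2 = 16 ≤ 20, interest score 4 + 10 + 16 = 30.
Databases + Algorithms + Systems: credit hours 2 + 2 + 8 = 12 ≤ 20, interest score 10 + 16 + 16 = 42.
Algorithms + Systems: credit hours 2 + 8 = 10 ≤ 20, interest score 16 + 16 = 32.
Best is Databases, Algorithms, and Systems with total interest score 42.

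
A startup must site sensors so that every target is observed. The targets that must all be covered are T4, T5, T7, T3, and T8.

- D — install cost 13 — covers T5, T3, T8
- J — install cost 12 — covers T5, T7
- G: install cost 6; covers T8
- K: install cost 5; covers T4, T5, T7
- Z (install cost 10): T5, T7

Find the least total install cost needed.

18

Choose D and K: together they cover T4, T5, T7, T3, T8 — every target.
Total install cost: 13 + 5 = 18.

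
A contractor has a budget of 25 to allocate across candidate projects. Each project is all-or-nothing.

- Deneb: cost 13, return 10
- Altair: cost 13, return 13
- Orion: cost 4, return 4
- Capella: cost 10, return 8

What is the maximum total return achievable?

21

Allowing fractional choices, the relaxed optimum would be about 23.4, but projects are indivisible.
Deneb + Capella: cost 13 + 10 = 23 ≤ 25, return 10 + 8 = 18.
Altair + Orion: cost 13 + 4 = 17 ≤ 25, return 13 + 4 = 17.
Altair + Capella: cost 13 + 10 = 23 ≤ 25, return 13 + 8 = 21.
Best is Altair and Capella with total return 21.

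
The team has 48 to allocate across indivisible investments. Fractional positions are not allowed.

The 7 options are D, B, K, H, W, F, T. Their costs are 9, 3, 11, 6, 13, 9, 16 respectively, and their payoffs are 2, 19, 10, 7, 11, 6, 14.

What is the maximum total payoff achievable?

57

Treat it as a binary knapsack problem.
B + K + W + T: cost 3 + 11 + 13 + 16 = 43 ≤ 48, payoff 19 + 10 + 11 + 14 = 54.
B + K + H + F + T: cost 3 + 11 + 6 + 9 + 16 = 45 ≤ 48, payoff 19 + 10 + 7 + 6 + 14 = 56.
B + H + W + F + T: cost 3 + 6 + 13 + 9 + 16 = 47 ≤ 48, payoff 19 + 7 + 11 + 6 + 14 = 57.
Best is B, H, W, F, and T with total payoff 57.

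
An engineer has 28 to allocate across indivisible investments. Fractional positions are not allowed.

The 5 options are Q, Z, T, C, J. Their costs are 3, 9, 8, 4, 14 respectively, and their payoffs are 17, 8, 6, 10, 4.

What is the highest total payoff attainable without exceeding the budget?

41

This is an integer program with binary decision variables.
Allowing fractional choices, the relaxed optimum would be about 42.1, but investments are indivisible.
Q + Z + C: cost 3 + 9 + 4 = 16 ≤ 28, payoff 17 + 8 + 10 = 35.
Q + Z + T + C: cost 3 + 9 + 8 + 4 = 24 ≤ 28, payoff 17 + 8 + 6 + 10 = 41.
Q + T + C: cost 3 + 8 + 4 = 15 ≤ 28, payoff 17 + 6 + 10 = 33.
Best is Q, Z, T, and C with total payoff 41.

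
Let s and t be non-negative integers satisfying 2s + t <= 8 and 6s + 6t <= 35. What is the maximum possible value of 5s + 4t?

The continuous relaxation peaks at (2.17, 3.67) with value 25.50; rounding to a feasible lattice point costs some objective.
(s,t)=(3,2): 2·3+1·2=8≤8, 6·3+6·2=30≤35, objective 23.
(s,t)=(2,3): 2·2+1·3=7≤8, 6·2+6·3=30≤35, objective 22.
(s,t)=(1,4): 2·1+1·4=6≤8, 6·1+6·4=30≤35, objective 21.
No feasible integer point exceeds 23.

23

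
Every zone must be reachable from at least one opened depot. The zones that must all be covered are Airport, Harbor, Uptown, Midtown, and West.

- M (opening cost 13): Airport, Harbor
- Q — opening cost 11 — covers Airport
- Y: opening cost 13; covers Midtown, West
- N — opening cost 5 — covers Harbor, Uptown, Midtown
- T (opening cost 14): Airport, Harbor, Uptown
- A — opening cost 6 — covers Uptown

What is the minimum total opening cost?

This is an integer covering problem.
The greedy cost-per-new-zone heuristic would pick N, Q, and Y for 29, but a cheaper cover exists.
Choose Y and T: together they cover Airport, Harbor, Uptown, Midtown, West — every zone.
Total opening cost: 13 + 14 = 27.
No cover costs less than 27.

27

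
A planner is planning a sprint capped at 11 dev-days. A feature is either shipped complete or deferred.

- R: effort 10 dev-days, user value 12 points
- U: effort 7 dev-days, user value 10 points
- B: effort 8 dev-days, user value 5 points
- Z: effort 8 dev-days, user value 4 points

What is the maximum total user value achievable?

Treat it as a binary knapsack problem.
R: effort 10 ≤ 11, user value 12.
U: effort 7 ≤ 11, user value 10.
B: effort 8 ≤ 11, user value 5.
Best is R with total user value 12.

12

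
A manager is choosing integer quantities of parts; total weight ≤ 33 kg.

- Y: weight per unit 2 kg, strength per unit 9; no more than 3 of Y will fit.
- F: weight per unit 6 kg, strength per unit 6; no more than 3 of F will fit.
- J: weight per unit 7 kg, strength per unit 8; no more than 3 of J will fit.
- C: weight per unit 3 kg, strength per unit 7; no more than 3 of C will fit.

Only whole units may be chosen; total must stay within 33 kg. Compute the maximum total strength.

Take 3×Y, 3×F, and 3×C: weight 33 ≤ 33, strength 3·9 + 3·6 + 3·7 = 66.
Y has the best ratio (9/2) and is taken to its limit of 3; remaining capacity is filled optimally with the others.

66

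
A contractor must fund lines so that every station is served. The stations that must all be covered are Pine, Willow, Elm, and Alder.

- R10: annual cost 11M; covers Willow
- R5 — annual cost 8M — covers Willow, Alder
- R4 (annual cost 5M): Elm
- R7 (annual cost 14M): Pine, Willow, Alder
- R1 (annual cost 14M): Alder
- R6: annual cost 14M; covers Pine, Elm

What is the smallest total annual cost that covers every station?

This is an integer covering problem.
The greedy cost-per-new-station heuristic would pick R5, R4, and R7 for 27, but a cheaper cover exists.
Choose R4 and R7: together they cover Pine, Willow, Elm, Alder — every station.
Total annual cost: 5 + 14 = 19.
No cover costs less than 19.

19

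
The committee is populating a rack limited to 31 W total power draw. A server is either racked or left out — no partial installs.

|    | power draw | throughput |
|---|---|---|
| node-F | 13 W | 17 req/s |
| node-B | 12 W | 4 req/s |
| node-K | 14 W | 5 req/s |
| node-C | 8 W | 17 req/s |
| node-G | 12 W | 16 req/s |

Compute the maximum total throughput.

node-F + node-C: power draw 13 + 8 = 21 ≤ 31, throughput 17 + 17 = 34.
node-C + node-G: power draw 8 + 12 = 20 ≤ 31, throughput 17 + 16 = 33.
node-F + node-G: power draw 13 + 12 = 25 ≤ 31, throughput 17 + 16 = 33.
Best is node-F and node-C with total throughput 34.

34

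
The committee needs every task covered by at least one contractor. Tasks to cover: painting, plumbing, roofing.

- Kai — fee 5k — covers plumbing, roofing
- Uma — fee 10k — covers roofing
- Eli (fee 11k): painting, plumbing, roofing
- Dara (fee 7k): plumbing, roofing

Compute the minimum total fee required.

The greedy cost-per-new-task heuristic would pick Kai and Eli for 16, but a cheaper cover exists.
Eli alone covers painting, plumbing, roofing — every task.
Total fee: 11.
No cover costs less than 11.

11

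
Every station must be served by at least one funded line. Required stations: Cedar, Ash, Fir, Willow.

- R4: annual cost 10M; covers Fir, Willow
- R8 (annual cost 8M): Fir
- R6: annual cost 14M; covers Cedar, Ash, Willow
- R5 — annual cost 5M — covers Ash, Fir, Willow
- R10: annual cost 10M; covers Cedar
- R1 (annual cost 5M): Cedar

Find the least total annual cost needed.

10

This is an integer covering problem.
Choose R5 and R1: together they cover Cedar, Ash, Fir, Willow — every station.
Total annual cost: 5 + 5 = 10.
No cover costs less than 10.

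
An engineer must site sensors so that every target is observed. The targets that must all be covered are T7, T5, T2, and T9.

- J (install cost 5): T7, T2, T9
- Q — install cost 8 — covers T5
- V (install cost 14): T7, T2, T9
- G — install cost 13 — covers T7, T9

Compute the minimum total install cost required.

13

Choose J and Q: together they cover T7, T5, T2, T9 — every target.
Total install cost: 5 + 8 = 13.
No cover costs less than 13.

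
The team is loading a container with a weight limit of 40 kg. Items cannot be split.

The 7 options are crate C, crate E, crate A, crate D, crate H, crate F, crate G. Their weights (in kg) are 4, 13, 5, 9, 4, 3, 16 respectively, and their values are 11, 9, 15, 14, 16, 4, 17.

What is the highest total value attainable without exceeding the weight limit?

73

Treat it as a binary knapsack problem.
crate C + crate A + crate D + crate H + crate G: weight 4 + 5 + 9 + 4 + 16 = 38 ≤ 40, value 11 + 15 + 14 + 16 + 17 = 73.
crate A + crate D + crate H + crate F + crate G: weight 5 + 9 + 4 + 3 + 16 = 37 ≤ 40, value 15 + 14 + 16 + 4 + 17 = 66.
crate C + crate E + crate A + crate D + crate H + crate F: weight 4 + 13 + 5 + 9 + 4 + 3 = 38 ≤ 40, value 11 + 9 + 15 + 14 + 16 + 4 = 69.
Best is crate C, crate A, crate D, crate H, and crate G with total value 73.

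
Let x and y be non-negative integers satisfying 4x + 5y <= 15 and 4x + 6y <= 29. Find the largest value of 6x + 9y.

27

(x,y)=(0,3) is feasible, giving 27.
(x,y)=(1,2) is feasible, giving 24.
(x,y)=(0,2) is feasible, giving 18.
The best lattice point is (0,3), giving 27.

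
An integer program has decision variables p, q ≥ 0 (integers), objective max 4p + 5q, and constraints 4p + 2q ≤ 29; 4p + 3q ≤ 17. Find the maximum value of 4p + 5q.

(p,q)=(0,5) is feasible, giving 25.
(p,q)=(1,4) is feasible, giving 24.
(p,q)=(0,4) is feasible, giving 20.
The best lattice point is (0,5), giving 25.

25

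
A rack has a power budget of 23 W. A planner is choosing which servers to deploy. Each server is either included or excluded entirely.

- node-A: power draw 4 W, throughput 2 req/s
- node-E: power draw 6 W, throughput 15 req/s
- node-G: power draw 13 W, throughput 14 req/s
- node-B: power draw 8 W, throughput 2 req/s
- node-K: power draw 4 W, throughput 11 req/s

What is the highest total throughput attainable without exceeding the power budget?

This is a 0-1 knapsack instance.
node-A + node-E + node-G: power draw 4 + 6 + 13 = 23 ≤ 23, throughput 2 + 15 + 14 = 31.
node-E + node-G + node-K: power draw 6 + 13 + 4 = 23 ≤ 23, throughput 15 + 14 + 11 = 40.
node-A + node-E + node-B + node-K: power draw 4 + 6 + 8 + 4 = 22 ≤ 23, throughput 2 + 15 + 2 + 11 = 30.
Best is node-E, node-G, and node-K with total throughput 40.

40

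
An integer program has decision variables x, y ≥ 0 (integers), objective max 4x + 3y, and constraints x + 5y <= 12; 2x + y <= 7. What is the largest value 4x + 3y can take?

(x,y)=(3,1): 1·3+5·1=8≤12, 2·3+1·1=7≤7, objective 15.
(x,y)=(2,2): 1·2+5·2=12≤12, 2·2+1·2=6≤7, objective 14.
(x,y)=(3,0): 1·3+5·0=3≤12, 2·3+1·0=6≤7, objective 12.
(x,y)=(2,1): 1·2+5·1=7≤12, 2·2+1·1=5≤7, objective 11.
No feasible integer point exceeds 15.

15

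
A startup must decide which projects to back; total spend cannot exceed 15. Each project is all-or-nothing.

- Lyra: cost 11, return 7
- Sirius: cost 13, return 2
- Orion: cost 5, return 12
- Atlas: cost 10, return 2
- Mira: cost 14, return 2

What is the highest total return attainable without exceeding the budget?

Allowing fractional choices, the relaxed optimum would be about 18.4, but projects are indivisible.
Orion: cost 5 ≤ 15, return 12.
Orion + Atlas: cost 5 + 10 = 15 ≤ 15, return 12 + 2 = 14.
Best is Orion and Atlas with total return 14.

14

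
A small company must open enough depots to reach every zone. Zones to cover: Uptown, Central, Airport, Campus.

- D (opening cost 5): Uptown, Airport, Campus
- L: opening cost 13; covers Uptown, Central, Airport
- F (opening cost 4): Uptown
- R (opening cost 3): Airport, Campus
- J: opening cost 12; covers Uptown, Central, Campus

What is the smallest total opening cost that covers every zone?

The greedy cost-per-new-zone heuristic would pick R, F, and J for 19, but a cheaper cover exists.
Choose R and J: together they cover Uptown, Central, Airport, Campus — every zone.
Total opening cost: 3 + 12 = 15.
No cover costs less than 15.

15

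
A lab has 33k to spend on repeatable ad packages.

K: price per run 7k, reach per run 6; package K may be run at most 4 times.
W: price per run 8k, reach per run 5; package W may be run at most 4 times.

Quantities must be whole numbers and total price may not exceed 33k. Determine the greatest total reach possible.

24

4×K: price 28 ≤ 33, reach 4·6 = 24.
3×K and 1×W: price 29 ≤ 33, reach 3·6 + 1·5 = 23.
Best is 24.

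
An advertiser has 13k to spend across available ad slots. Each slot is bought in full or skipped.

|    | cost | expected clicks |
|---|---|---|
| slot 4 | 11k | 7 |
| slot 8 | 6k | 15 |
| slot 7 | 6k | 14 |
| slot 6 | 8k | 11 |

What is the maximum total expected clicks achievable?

29

slot 7: cost 6 ≤ 13, expected clicks 14.
slot 8 + slot 7: cost 6 + 6 = 12 ≤ 13, expected clicks 15 + 14 = 29.
slot 8: cost 6 ≤ 13, expected clicks 15.
Best is slot 8 and slot 7 with total expected clicks 29.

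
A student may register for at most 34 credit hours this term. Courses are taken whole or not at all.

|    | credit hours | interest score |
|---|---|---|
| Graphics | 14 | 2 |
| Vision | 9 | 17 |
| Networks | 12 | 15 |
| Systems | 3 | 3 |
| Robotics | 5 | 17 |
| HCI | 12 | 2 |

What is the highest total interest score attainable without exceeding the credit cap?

Allowing fractional choices, the relaxed optimum would be about 52.8, but courses are indivisible.
Vision + Networks + Robotics: credit hours 9 + 12 + 5 = 26 ≤ 34, interest score 17 + 15 + 17 = 49.
Vision + Networks + Systems + Robotics: credit hours 9 + 12 + 3 + 5 = 29 ≤ 34, interest score 17 + 15 + 3 + 17 = 52.
Best is Vision, Networks, Systems, and Robotics with total interest score 52.

52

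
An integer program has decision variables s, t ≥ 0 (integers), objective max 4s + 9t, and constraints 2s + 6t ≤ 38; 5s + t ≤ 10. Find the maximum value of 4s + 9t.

54

(s,t)=(0,6) is feasible, giving 54.
(s,t)=(1,5) is feasible, giving 49.
(s,t)=(0,5) is feasible, giving 45.
No feasible integer point exceeds 54.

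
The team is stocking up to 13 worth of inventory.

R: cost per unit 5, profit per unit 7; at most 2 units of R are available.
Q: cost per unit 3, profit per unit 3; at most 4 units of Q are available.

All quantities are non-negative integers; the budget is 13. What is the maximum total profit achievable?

17

Take 2×R and 1×Q: cost 13 ≤ 13, profit 2·7 + 1·3 = 17.
R has the best ratio (7/5) and is taken to its limit of 2; remaining capacity is filled optimally with the others.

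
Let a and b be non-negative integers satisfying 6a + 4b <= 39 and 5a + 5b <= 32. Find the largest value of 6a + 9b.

54

(a,b)=(0,6): 6·0+4·6=24≤39, 5·0+5·6=30≤32, objective 54.
(a,b)=(1,5): 6·1+4·5=26≤39, 5·1+5·5=30≤32, objective 51.
(a,b)=(0,5): 6·0+4·5=20≤39, 5·0+5·5=25≤32, objective 45.
No feasible integer point exceeds 54.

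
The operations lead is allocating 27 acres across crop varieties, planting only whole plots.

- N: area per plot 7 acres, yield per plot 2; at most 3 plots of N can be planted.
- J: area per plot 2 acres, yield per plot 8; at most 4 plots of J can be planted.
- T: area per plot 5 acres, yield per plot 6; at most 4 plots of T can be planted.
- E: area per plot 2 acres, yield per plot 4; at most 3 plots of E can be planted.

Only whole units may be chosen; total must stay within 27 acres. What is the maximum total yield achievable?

58

Take 4×J, 3×T, and 2×E: area 27 ≤ 27, yield 4·8 + 3·6 + 2·4 = 58.
J has the best ratio (8/2) and is taken to its limit of 4; remaining capacity is filled optimally with the others.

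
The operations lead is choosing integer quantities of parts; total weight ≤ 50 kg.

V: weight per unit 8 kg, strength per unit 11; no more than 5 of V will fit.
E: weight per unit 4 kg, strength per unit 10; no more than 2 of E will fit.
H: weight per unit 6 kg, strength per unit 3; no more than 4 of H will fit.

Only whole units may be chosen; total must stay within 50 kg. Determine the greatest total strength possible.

E has the best ratio (10/4); taking only E gives at most 2×10 = 20 (stopped by the supply cap of 2).
Mixing does better — 5×V and 2×E: weight 48 ≤ 50, strength 5·11 + 2·10 = 75.

75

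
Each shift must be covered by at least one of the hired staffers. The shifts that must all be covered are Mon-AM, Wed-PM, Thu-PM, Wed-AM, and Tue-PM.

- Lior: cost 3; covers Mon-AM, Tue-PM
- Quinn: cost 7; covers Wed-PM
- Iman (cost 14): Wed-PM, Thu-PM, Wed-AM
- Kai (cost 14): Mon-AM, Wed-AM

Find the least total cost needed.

17

This is an integer covering problem.
Choose Lior and Iman: together they cover Mon-AM, Wed-PM, Thu-PM, Wed-AM, Tue-PM — every shift.
Total cost: 3 + 14 = 17.
No cover costs less than 17.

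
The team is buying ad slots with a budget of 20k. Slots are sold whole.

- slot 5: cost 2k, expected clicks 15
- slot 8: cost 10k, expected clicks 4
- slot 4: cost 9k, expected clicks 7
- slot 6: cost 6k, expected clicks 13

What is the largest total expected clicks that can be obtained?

35

Allowing fractional choices, the relaxed optimum would be about 36.2, but ad slots are indivisible.
slot 5 + slot 8 + slot 6: cost 2 + 10 + 6 = 18 ≤ 20, expected clicks 15 + 4 + 13 = 32.
slot 5 + slot 6: cost 2 + 6 = 8 ≤ 20, expected clicks 15 + 13 = 28.
slot 5 + slot 4 + slot 6: cost 2 + 9 + 6 = 17 ≤ 20, expected clicks 15 + 7 + 13 = 35.
Best is slot 5, slot 4, and slot 6 with total expected clicks 35.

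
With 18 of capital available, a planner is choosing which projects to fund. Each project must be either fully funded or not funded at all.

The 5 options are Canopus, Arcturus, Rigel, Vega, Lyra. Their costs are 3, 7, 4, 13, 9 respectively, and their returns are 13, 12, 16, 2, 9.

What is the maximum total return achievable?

41

Allowing fractional choices, the relaxed optimum would be about 45.0, but projects are indivisible.
Canopus + Arcturus + Rigel: cost 3 + 7 + 4 = 14 ≤ 18, return 13 + 12 + 16 = 41.
Canopus + Rigel + Lyra: cost 3 + 4 + 9 = 16 ≤ 18, return 13 + 16 + 9 = 38.
Best is Canopus, Arcturus, and Rigel with total return 41.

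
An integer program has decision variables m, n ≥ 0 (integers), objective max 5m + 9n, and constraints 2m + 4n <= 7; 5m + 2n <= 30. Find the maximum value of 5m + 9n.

(m,n)=(3,0): 2·3+4·0=6≤7, 5·3+2·0=15≤30, objective 15.
(m,n)=(2,0): 2·2+4·0=4≤7, 5·2+2·0=10≤30, objective 10.
Maximum is 15 at (m,n)=(3,0).

15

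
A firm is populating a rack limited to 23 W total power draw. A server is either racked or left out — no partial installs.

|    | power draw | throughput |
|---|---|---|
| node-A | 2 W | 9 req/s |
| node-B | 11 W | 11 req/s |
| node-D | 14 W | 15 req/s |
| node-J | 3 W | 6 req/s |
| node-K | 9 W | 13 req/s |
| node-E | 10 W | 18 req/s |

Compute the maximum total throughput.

40

This is an integer program with binary decision variables.
Take node-A, node-K, and node-E: power draw 2 + 9 + 10 = 21 ≤ 23, throughput 9 + 13 + 18 = 40.
No other feasible combination does better.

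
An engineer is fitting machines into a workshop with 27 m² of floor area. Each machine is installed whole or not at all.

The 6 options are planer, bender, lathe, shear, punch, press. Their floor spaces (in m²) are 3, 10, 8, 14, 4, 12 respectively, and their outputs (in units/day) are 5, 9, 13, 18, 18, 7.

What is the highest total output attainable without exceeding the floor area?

49

planer + lathe + punch + press: floor space 3 + 8 + 4 + 12 = 27 ≤ 27, output 5 + 13 + 18 + 7 = 43.
planer + bender + lathe + punch: floor space 3 + 10 + 8 + 4 = 25 ≤ 27, output 5 + 9 + 13 + 18 = 45.
lathe + shear + punch: floor space 8 + 14 + 4 = 26 ≤ 27, output 13 + 18 + 18 = 49.
Best is lathe, shear, and punch with total output 49.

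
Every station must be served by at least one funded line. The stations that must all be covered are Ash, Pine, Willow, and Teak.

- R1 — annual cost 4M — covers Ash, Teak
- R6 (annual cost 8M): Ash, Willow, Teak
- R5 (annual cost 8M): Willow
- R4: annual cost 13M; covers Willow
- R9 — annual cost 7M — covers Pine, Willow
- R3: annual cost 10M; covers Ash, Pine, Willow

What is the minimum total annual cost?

Choose R1 and R9: together they cover Ash, Pine, Willow, Teak — every station.
Total annual cost: 4 + 7 = 11.
No cover costs less than 11.

11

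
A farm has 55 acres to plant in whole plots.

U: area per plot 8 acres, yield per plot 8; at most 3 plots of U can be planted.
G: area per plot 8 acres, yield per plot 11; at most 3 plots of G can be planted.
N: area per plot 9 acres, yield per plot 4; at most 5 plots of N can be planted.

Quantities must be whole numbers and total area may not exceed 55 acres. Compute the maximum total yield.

2×U, 3×G, and 1×N: area 49 ≤ 55, yield 2·8 + 3·11 + 1·4 = 53.
3×U and 3×G: area 48 ≤ 55, yield 3·8 + 3·11 = 57.
Best is 57.

57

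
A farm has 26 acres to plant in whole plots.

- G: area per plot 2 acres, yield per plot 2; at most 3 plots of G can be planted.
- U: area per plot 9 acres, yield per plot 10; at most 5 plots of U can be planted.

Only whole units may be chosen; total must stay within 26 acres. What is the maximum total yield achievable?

26

Take 3×G and 2×U: area 24 ≤ 26, yield 3·2 + 2·10 = 26.
No other integer combination yields more.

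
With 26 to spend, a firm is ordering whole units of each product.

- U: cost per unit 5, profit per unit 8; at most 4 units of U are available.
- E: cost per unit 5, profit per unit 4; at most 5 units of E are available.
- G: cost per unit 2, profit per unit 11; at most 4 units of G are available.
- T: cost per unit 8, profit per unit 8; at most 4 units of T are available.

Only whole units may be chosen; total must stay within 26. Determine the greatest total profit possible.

G has the best ratio (11/2); taking only G gives at most 4×11 = 44 (stopped by the supply cap of 4).
Mixing does better — 2×U, 4×G, and 1×T: cost 26 ≤ 26, profit 2·8 + 4·11 + 1·8 = 68.

68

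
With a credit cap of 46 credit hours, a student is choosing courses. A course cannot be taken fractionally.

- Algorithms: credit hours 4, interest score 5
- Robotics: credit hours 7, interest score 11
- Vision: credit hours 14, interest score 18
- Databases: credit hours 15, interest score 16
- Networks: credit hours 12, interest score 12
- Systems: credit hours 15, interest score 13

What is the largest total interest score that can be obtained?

Allowing fractional choices, the relaxed optimum would be about 56.0, but courses are indivisible.
Algorithms + Vision + Databases + Networks: credit hours 4 + 14 + 15 + 12 = 45 ≤ 46, interest score 5 + 18 + 16 + 12 = 51.
Algorithms + Robotics + Vision + Databases: credit hours 4 + 7 + 14 + 15 = 40 ≤ 46, interest score 5 + 11 + 18 + 16 = 50.
Best is Algorithms, Vision, Databases, and Networks with total interest score 51.

51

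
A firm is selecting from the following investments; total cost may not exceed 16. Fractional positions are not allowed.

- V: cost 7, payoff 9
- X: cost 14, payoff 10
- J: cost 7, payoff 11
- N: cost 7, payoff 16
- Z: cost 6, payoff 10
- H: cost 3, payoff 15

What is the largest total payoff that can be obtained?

41

N + Z + H: cost 7 + 6 + 3 = 16 ≤ 16, payoff 16 + 10 + 15 = 41.
J + Z + H: cost 7 + 6 + 3 = 16 ≤ 16, payoff 11 + 10 + 15 = 36.
V + Z + H: cost 7 + 6 + 3 = 16 ≤ 16, payoff 9 + 10 + 15 = 34.
Best is N, Z, and H with total payoff 41.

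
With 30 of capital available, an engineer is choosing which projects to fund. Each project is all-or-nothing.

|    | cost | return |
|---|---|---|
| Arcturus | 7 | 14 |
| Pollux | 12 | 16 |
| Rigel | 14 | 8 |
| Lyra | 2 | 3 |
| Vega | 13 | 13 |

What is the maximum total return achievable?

Allowing fractional choices, the relaxed optimum would be about 42.0, but projects are indivisible.
Arcturus + Pollux + Lyra: cost 7 + 12 + 2 = 21 ≤ 30, return 14 + 16 + 3 = 33.
Pollux + Lyra + Vega: cost 12 + 2 + 13 = 27 ≤ 30, return 16 + 3 + 13 = 32.
Best is Arcturus, Pollux, and Lyra with total return 33.

33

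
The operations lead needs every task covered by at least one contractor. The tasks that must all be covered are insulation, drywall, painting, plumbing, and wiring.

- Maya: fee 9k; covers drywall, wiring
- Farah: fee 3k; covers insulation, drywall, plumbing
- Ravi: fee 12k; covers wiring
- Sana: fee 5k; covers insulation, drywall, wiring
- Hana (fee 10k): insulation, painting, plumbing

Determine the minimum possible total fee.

15

Choose Sana and Hana: together they cover insulation, drywall, painting, plumbing, wiring — every task.
Total fee: 5 + 10 = 15.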